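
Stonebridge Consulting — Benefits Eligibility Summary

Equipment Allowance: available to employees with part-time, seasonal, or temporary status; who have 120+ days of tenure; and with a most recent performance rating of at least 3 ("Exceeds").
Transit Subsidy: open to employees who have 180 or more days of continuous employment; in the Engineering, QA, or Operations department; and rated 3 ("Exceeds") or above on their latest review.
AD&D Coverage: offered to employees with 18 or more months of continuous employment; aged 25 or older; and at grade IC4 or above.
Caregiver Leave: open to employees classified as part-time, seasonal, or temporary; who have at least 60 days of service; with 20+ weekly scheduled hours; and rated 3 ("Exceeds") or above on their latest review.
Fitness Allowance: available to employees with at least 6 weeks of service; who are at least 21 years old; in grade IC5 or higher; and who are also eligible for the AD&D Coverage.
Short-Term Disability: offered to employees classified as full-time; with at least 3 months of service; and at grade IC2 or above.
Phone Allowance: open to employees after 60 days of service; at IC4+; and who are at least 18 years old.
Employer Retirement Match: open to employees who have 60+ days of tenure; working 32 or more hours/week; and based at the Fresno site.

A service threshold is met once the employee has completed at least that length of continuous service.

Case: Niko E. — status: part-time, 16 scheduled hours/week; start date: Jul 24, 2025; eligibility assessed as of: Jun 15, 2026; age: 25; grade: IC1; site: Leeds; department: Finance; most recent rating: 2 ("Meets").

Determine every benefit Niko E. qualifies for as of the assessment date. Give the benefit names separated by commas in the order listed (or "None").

None

Service from Jul 24, 2025 to Jun 15, 2026: 326 days.
Equipment Allowance — status part-time ✓; service 326 days ≥ 120 days ✓; rating 2 < 3 ✗ → not eligible.
Transit Subsidy — service 326 days ≥ 180 days ✓; dept Finance ✗ → not eligible.
AD&D Coverage — service 326 days < 18 months (≈540 days) ✗ → not eligible.
Caregiver Leave — status part-time ✓; service 326 days ≥ 60 days ✓; 16 hrs/wk < 20 ✗ → not eligible.
Fitness Allowance — service 326 days ≥ 6 weeks (≈42 days) ✓; age 25 ≥ 21 ✓; grade IC1 < IC5 ✗ → not eligible.
Short-Term Disability — status part-time ✗ (requires full-time) → not eligible.
Phone Allowance — service 326 days ≥ 60 days ✓; grade IC1 < IC4 ✗ → not eligible.
Employer Retirement Match — service 326 days ≥ 60 days ✓; 16 hrs/wk < 32 ✗ → not eligible.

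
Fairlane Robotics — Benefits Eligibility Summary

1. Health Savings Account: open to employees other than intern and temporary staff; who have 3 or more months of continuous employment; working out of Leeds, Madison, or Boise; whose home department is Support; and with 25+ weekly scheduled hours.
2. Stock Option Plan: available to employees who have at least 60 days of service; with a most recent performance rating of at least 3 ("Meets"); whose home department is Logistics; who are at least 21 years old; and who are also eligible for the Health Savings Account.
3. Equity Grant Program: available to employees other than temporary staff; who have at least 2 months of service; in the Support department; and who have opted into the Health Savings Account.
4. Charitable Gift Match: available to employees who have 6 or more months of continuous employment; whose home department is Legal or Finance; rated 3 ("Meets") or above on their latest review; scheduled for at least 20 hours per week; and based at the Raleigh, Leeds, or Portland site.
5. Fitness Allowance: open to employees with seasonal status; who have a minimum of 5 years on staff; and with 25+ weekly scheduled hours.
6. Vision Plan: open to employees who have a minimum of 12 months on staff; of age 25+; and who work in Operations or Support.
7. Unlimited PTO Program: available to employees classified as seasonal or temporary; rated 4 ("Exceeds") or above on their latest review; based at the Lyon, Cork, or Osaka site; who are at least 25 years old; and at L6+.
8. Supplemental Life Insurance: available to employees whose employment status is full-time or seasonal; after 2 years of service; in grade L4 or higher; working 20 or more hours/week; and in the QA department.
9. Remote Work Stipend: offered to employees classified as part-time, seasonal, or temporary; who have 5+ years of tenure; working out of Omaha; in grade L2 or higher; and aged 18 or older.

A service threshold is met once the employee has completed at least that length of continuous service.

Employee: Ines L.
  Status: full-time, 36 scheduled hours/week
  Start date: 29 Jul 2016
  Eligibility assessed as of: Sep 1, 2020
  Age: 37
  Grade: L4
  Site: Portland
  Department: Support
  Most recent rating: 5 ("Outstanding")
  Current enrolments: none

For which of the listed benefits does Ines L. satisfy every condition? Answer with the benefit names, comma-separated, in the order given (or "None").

Service from 29 Jul 2016 to Sep 1, 2020: 1495 days.
Health Savings Account — status full-time ✓ (not excluded); service 1495 days ≥ 3 months (≈90 days) ✓; site Portland ✗ (not Leeds, Madison, or Boise) → not eligible.
Stock Option Plan — service 1495 days ≥ 60 days ✓; rating 5 ≥ 3 ✓; dept Support ✗ → not eligible.
Equity Grant Program — status full-time ✓ (not excluded); service 1495 days ≥ 2 months (≈60 days) ✓; dept Support ✓; not enrolled in Health Savings Account ✗ → not eligible.
Charitable Gift Match — service 1495 days ≥ 6 months (≈180 days) ✓; dept Support ✗ → not eligible.
Fitness Allowance — status full-time ✗ (requires seasonal) → not eligible.
Vision Plan — service 1495 days ≥ 12 months (≈360 days) ✓; age 37 ≥ 25 ✓; dept Support ✓ → eligible.
Unlimited PTO Program — status full-time ✗ (requires seasonal or temporary) → not eligible.
Supplemental Life Insurance — status full-time ✓; service 1495 days ≥ 2 years (≈730 days) ✓; grade L4 ≥ L4 ✓; 36 hrs/wk ≥ 20 ✓; dept Support ✗ → not eligible.
Remote Work Stipend — status full-time ✗ (requires part-time, seasonal, or temporary) → not eligible.

Vision Plan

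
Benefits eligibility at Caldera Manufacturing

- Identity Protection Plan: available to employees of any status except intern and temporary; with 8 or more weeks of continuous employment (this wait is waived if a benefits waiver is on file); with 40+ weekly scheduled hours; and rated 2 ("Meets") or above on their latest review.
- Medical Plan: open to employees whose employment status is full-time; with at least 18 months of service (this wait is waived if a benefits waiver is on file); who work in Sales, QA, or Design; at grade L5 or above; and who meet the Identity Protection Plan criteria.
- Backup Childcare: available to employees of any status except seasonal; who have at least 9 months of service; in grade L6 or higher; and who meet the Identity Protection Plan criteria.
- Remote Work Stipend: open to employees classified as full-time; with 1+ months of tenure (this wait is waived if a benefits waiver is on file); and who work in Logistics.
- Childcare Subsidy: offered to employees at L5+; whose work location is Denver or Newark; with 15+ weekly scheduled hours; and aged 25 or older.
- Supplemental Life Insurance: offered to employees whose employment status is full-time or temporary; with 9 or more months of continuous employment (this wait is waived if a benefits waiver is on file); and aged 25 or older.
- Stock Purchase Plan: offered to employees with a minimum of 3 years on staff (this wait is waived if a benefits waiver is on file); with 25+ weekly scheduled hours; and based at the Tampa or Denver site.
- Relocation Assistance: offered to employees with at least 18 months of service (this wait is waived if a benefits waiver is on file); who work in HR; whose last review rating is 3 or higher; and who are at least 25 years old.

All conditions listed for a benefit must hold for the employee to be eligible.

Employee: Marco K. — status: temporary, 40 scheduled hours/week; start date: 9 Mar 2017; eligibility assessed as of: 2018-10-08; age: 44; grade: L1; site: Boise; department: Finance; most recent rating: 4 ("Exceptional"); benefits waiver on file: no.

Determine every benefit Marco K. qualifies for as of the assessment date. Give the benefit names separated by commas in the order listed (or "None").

Supplemental Life Insurance

Service from 9 Mar 2017 to 2018-10-08: 578 days.
Identity Protection Plan — status temporary ✗ (excluded) → not eligible.
Medical Plan — status temporary ✗ (requires full-time) → not eligible.
Backup Childcare — status temporary ✓ (not excluded); service 578 days ≥ 9 months (≈270 days) ✓; grade L1 < L6 ✗ → not eligible.
Remote Work Stipend — status temporary ✗ (requires full-time) → not eligible.
Childcare Subsidy — grade L1 < L5 ✗ → not eligible.
Supplemental Life Insurance — status temporary ✓; no waiver, service 578 days ≥ 9 months (≈270 days) ✓; age 44 ≥ 25 ✓ → eligible.
Stock Purchase Plan — no waiver, service 578 days < 3 years (≈1095 days) ✗ → not eligible.
Relocation Assistance — no waiver, service 578 days ≥ 18 months (≈540 days) ✓; dept Finance ✗ → not eligible.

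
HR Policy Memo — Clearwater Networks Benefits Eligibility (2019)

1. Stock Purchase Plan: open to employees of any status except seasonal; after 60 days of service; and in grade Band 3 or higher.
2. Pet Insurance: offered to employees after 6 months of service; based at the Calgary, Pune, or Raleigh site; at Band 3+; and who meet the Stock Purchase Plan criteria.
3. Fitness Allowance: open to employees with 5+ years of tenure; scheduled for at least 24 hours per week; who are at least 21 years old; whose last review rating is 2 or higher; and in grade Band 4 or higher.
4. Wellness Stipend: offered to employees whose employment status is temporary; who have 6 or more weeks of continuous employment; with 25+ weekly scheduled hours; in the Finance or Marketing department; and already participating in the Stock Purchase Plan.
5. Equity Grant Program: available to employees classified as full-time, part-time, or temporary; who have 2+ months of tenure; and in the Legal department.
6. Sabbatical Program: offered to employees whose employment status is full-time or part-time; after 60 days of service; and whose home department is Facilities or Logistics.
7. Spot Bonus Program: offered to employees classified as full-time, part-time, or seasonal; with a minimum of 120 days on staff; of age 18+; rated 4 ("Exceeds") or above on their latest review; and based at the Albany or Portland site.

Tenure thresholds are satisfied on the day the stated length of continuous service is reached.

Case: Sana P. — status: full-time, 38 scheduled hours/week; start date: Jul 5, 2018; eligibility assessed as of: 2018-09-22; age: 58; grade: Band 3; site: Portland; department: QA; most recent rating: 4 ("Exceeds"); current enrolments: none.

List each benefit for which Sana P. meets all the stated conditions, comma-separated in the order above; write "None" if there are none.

Service from Jul 5, 2018 to 2018-09-22: 79 days.
Stock Purchase Plan — status full-time ✓ (not excluded); service 79 days ≥ 60 days ✓; grade Band 3 ≥ Band 3 ✓ → eligible.
Pet Insurance — service 79 days < 6 months (≈180 days) ✗ → not eligible.
Fitness Allowance — service 79 days < 5 years (≈1825 days) ✗ → not eligible.
Wellness Stipend — status full-time ✗ (requires temporary) → not eligible.
Equity Grant Program — status full-time ✓; service 79 days ≥ 2 months (≈60 days) ✓; dept QA ✗ → not eligible.
Sabbatical Program — status full-time ✓; service 79 days ≥ 60 days ✓; dept QA ✗ → not eligible.
Spot Bonus Program — status full-time ✓; service 79 days < 120 days ✗ → not eligible.

Stock Purchase Plan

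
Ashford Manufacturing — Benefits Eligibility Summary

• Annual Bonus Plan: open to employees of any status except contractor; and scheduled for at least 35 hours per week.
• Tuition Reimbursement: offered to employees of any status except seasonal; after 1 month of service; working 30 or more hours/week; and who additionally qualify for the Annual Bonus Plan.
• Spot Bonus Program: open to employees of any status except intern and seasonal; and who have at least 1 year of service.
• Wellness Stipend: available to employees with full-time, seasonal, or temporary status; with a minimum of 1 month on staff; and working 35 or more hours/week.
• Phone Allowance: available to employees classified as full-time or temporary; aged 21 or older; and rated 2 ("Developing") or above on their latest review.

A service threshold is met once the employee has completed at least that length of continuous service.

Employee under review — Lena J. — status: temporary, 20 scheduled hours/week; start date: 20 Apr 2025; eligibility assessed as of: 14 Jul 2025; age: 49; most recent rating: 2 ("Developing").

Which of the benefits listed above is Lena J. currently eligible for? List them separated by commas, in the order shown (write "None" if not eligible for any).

Service from 20 Apr 2025 to 14 Jul 2025: 85 days.
Annual Bonus Plan — status temporary ✓ (not excluded); 20 hrs/wk < 35 ✗ → not eligible.
Tuition Reimbursement — status temporary ✓ (not excluded); service 85 days ≥ 1 month (≈30 days) ✓; 20 hrs/wk < 30 ✗ → not eligible.
Spot Bonus Program — status temporary ✓ (not excluded); service 85 days < 1 year (≈365 days) ✗ → not eligible.
Wellness Stipend — status temporary ✓; service 85 days ≥ 1 month (≈30 days) ✓; 20 hrs/wk < 35 ✗ → not eligible.
Phone Allowance — status temporary ✓; age 49 ≥ 21 ✓; rating 2 ≥ 2 ✓ → eligible.

Phone Allowance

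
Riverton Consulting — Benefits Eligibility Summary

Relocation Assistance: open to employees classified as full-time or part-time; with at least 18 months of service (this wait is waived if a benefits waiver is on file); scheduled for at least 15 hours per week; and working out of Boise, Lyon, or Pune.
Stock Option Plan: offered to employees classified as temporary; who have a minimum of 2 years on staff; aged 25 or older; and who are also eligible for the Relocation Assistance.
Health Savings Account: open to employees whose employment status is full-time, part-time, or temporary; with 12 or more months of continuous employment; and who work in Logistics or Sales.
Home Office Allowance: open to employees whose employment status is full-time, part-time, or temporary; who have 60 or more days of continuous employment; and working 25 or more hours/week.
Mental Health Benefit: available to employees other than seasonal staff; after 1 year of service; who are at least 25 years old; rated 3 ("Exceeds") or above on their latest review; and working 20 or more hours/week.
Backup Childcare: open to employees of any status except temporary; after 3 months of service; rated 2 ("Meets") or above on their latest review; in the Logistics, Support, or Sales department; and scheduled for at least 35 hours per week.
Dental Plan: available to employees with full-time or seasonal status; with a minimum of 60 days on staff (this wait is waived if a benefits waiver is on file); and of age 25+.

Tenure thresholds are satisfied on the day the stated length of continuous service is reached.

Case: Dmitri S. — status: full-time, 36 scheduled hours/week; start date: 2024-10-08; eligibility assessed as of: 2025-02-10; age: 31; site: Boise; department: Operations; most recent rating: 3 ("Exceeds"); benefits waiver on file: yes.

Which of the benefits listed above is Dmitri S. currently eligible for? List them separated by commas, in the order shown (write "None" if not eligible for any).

Relocation Assistance, Home Office Allowance, Dental Plan

Service from 2024-10-08 to 2025-02-10: 125 days.
Relocation Assistance — status full-time ✓; benefits waiver on file ✓; 36 hrs/wk ≥ 15 ✓; site Boise ✓ → eligible.
Stock Option Plan — status full-time ✗ (requires temporary) → not eligible.
Health Savings Account — status full-time ✓; service 125 days < 12 months (≈360 days) ✗ → not eligible.
Home Office Allowance — status full-time ✓; service 125 days ≥ 60 days ✓; 36 hrs/wk ≥ 25 ✓ → eligible.
Mental Health Benefit — status full-time ✓ (not excluded); service 125 days < 1 year (≈365 days) ✗ → not eligible.
Backup Childcare — status full-time ✓ (not excluded); service 125 days ≥ 3 months (≈90 days) ✓; rating 3 ≥ 2 ✓; dept Operations ✗ → not eligible.
Dental Plan — status full-time ✓; benefits waiver on file ✓; age 31 ≥ 25 ✓ → eligible.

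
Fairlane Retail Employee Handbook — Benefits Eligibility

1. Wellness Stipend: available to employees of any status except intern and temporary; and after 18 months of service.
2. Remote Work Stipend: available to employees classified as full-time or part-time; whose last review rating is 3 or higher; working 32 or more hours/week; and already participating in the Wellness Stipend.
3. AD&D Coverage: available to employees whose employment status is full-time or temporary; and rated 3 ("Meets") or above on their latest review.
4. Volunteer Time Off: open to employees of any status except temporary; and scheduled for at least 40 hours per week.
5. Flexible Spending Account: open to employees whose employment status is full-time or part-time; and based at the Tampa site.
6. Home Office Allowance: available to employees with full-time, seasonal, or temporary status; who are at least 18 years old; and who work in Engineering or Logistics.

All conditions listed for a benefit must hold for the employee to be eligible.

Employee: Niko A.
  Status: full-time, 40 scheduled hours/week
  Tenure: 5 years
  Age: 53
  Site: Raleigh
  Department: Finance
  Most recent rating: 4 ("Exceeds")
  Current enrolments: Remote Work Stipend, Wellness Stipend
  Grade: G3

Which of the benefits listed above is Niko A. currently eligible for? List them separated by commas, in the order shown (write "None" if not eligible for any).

Wellness Stipend — status full-time ✓ (not excluded); service 5 years ≥ 18 months (≈540 days) ✓ → eligible.
Remote Work Stipend — status full-time ✓; rating 4 ≥ 3 ✓; 40 hrs/wk ≥ 32 ✓; enrolled in Wellness Stipend ✓ → eligible.
AD&D Coverage — status full-time ✓; rating 4 ≥ 3 ✓ → eligible.
Volunteer Time Off — status full-time ✓ (not excluded); 40 hrs/wk ≥ 40 ✓ → eligible.
Flexible Spending Account — status full-time ✓; site Raleigh ✗ (not Tampa) → not eligible.
Home Office Allowance — status full-time ✓; age 53 ≥ 18 ✓; dept Finance ✗ → not eligible.

Wellness Stipend, Remote Work Stipend, AD&D Coverage, Volunteer Time Off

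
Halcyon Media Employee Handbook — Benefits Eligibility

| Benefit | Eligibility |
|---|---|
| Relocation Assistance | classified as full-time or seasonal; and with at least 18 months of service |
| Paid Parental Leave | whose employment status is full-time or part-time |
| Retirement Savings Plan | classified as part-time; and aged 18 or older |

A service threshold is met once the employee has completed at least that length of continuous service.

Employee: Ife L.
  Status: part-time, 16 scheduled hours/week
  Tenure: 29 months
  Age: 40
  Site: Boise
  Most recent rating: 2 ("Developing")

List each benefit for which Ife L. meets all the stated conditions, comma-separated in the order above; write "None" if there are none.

Relocation Assistance — status part-time ✗ (requires full-time or seasonal) → not eligible.
Paid Parental Leave — status part-time ✓ → eligible.
Retirement Savings Plan — status part-time ✓; age 40 ≥ 18 ✓ → eligible.

Paid Parental Leave, Retirement Savings Plan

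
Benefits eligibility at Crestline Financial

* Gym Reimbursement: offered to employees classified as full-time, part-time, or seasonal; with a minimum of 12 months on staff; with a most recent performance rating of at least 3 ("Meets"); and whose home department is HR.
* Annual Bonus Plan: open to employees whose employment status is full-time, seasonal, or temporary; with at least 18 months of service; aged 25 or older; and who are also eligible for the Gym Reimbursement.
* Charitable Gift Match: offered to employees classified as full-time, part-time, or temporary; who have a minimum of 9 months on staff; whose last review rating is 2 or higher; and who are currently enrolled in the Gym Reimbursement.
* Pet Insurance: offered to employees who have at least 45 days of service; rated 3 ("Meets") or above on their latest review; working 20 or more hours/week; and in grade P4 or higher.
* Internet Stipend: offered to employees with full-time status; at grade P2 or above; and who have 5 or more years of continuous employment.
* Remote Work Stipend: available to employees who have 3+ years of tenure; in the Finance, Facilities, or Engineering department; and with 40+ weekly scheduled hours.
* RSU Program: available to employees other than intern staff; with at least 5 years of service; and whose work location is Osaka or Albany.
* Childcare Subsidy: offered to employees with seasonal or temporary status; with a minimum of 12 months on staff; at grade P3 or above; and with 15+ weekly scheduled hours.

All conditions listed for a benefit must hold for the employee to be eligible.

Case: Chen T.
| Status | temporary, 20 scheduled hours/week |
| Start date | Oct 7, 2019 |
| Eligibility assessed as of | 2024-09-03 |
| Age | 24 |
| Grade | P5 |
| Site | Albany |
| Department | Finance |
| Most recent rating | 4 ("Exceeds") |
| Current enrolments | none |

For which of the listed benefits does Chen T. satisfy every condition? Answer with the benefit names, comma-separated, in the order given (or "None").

Service from Oct 7, 2019 to 2024-09-03: 1793 days.
Gym Reimbursement — status temporary ✗ (requires full-time, part-time, or seasonal) → not eligible.
Annual Bonus Plan — status temporary ✓; service 1793 days ≥ 18 months (≈540 days) ✓; age 24 < 25 ✗ → not eligible.
Charitable Gift Match — status temporary ✓; service 1793 days ≥ 9 months (≈270 days) ✓; rating 4 ≥ 2 ✓; not enrolled in Gym Reimbursement ✗ → not eligible.
Pet Insurance — service 1793 days ≥ 45 days ✓; rating 4 ≥ 3 ✓; 20 hrs/wk ≥ 20 ✓; grade P5 ≥ P4 ✓ → eligible.
Internet Stipend — status temporary ✗ (requires full-time) → not eligible.
Remote Work Stipend — service 1793 days ≥ 3 years (≈1095 days) ✓; dept Finance ✓; 20 hrs/wk < 40 ✗ → not eligible.
RSU Program — status temporary ✓ (not excluded); service 1793 days < 5 years (≈1825 days) ✗ → not eligible.
Childcare Subsidy — status temporary ✓; service 1793 days ≥ 12 months (≈360 days) ✓; grade P5 ≥ P3 ✓; 20 hrs/wk ≥ 15 ✓ → eligible.

Pet Insurance, Childcare Subsidy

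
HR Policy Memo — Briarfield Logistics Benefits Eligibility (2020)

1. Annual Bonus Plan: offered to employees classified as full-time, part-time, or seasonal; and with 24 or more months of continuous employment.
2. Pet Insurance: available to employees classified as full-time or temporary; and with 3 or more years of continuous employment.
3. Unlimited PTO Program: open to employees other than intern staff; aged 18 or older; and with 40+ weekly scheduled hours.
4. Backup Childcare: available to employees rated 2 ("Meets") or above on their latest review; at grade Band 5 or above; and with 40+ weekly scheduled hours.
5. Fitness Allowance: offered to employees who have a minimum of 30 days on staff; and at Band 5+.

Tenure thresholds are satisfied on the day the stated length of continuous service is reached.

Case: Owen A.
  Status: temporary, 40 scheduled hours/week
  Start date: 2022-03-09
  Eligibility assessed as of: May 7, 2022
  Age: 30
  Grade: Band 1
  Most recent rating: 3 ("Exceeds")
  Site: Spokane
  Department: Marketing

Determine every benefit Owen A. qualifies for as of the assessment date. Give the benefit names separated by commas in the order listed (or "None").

Unlimited PTO Program

Service from 2022-03-09 to May 7, 2022: 59 days.
Annual Bonus Plan — status temporary ✗ (requires full-time, part-time, or seasonal) → not eligible.
Pet Insurance — status temporary ✓; service 59 days < 3 years (≈1095 days) ✗ → not eligible.
Unlimited PTO Program — status temporary ✓ (not excluded); age 30 ≥ 18 ✓; 40 hrs/wk ≥ 40 ✓ → eligible.
Backup Childcare — rating 3 ≥ 2 ✓; grade Band 1 < Band 5 ✗ → not eligible.
Fitness Allowance — service 59 days ≥ 30 days ✓; grade Band 1 < Band 5 ✗ → not eligible.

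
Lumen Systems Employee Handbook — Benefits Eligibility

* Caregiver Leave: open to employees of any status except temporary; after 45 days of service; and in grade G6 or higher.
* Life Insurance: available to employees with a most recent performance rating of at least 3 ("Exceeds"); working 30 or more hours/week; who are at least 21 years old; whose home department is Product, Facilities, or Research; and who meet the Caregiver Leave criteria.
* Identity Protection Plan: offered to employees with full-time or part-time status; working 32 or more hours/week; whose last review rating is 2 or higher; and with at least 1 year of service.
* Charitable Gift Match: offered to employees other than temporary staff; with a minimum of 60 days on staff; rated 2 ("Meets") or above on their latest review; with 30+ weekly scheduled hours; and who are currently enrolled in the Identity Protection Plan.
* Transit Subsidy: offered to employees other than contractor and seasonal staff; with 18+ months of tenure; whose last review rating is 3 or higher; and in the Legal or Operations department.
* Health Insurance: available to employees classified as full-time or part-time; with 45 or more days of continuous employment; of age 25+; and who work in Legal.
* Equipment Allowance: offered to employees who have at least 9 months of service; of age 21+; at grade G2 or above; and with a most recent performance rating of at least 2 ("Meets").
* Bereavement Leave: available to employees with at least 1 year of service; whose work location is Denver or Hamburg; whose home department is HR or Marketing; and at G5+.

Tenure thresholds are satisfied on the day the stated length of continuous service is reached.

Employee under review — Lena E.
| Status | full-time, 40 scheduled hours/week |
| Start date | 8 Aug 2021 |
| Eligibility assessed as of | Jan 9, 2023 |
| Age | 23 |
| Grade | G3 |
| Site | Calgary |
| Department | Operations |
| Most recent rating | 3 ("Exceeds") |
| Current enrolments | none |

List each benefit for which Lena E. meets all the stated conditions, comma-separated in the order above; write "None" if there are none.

Service from 8 Aug 2021 to Jan 9, 2023: 519 days.
Caregiver Leave — status full-time ✓ (not excluded); service 519 days ≥ 45 days ✓; grade G3 < G6 ✗ → not eligible.
Life Insurance — rating 3 ≥ 3 ✓; 40 hrs/wk ≥ 30 ✓; age 23 ≥ 21 ✓; dept Operations ✗ → not eligible.
Identity Protection Plan — status full-time ✓; 40 hrs/wk ≥ 32 ✓; rating 3 ≥ 2 ✓; service 519 days ≥ 1 year (≈365 days) ✓ → eligible.
Charitable Gift Match — status full-time ✓ (not excluded); service 519 days ≥ 60 days ✓; rating 3 ≥ 2 ✓; 40 hrs/wk ≥ 30 ✓; not enrolled in Identity Protection Plan ✗ → not eligible.
Transit Subsidy — status full-time ✓ (not excluded); service 519 days < 18 months (≈540 days) ✗ → not eligible.
Health Insurance — status full-time ✓; service 519 days ≥ 45 days ✓; age 23 < 25 ✗ → not eligible.
Equipment Allowance — service 519 days ≥ 9 months (≈270 days) ✓; age 23 ≥ 21 ✓; grade G3 ≥ G2 ✓; rating 3 ≥ 2 ✓ → eligible.
Bereavement Leave — service 519 days ≥ 1 year (≈365 days) ✓; site Calgary ✗ (not Denver or Hamburg) → not eligible.

Identity Protection Plan, Equipment Allowance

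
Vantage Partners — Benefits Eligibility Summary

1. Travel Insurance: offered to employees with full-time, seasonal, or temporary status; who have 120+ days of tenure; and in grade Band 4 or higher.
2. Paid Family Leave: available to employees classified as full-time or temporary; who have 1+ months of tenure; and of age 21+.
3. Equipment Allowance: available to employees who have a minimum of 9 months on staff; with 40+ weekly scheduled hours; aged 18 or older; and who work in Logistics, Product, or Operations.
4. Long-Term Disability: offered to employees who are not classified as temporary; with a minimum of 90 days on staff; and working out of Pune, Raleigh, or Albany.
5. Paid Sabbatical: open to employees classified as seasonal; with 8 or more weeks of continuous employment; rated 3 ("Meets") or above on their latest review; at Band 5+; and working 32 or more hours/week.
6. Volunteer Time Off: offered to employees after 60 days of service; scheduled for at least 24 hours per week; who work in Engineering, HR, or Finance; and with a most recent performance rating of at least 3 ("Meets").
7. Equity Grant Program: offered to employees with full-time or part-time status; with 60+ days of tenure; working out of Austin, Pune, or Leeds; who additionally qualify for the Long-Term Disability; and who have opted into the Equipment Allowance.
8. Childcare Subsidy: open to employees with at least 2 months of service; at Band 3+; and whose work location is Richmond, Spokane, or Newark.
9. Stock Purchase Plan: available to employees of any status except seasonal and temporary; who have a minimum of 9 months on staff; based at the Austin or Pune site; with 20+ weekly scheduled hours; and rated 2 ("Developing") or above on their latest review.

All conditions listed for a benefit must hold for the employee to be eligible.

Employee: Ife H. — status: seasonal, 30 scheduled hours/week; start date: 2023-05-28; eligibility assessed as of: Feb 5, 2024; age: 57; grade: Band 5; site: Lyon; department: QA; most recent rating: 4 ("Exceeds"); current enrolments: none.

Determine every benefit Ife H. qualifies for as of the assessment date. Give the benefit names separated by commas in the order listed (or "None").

Service from 2023-05-28 to Feb 5, 2024: 253 days.
Travel Insurance — status seasonal ✓; service 253 days ≥ 120 days ✓; grade Band 5 ≥ Band 4 ✓ → eligible.
Paid Family Leave — status seasonal ✗ (requires full-time or temporary) → not eligible.
Equipment Allowance — service 253 days < 9 months (≈270 days) ✗ → not eligible.
Long-Term Disability — status seasonal ✓ (not excluded); service 253 days ≥ 90 days ✓; site Lyon ✗ (not Pune, Raleigh, or Albany) → not eligible.
Paid Sabbatical — status seasonal ✓; service 253 days ≥ 8 weeks (≈56 days) ✓; rating 4 ≥ 3 ✓; grade Band 5 ≥ Band 5 ✓; 30 hrs/wk < 32 ✗ → not eligible.
Volunteer Time Off — service 253 days ≥ 60 days ✓; 30 hrs/wk ≥ 24 ✓; dept QA ✗ → not eligible.
Equity Grant Program — status seasonal ✗ (requires full-time or part-time) → not eligible.
Childcare Subsidy — service 253 days ≥ 2 months (≈60 days) ✓; grade Band 5 ≥ Band 3 ✓; site Lyon ✗ (not Richmond, Spokane, or Newark) → not eligible.
Stock Purchase Plan — status seasonal ✗ (excluded) → not eligible.

Travel Insurance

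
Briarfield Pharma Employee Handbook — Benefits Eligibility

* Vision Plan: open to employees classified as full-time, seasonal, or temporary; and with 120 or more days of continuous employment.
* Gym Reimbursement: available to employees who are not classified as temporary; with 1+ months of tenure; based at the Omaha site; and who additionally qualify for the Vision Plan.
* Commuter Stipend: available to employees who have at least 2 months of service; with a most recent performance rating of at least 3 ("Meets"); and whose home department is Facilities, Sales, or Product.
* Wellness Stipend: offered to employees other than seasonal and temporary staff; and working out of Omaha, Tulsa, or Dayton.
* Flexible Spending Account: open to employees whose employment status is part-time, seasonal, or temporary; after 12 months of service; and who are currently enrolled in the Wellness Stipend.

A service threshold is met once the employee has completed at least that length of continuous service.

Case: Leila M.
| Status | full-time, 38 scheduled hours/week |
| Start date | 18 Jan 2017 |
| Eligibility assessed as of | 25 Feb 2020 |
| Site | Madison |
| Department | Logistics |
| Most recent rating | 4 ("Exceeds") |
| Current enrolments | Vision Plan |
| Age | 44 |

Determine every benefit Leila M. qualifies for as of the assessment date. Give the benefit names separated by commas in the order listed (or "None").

Vision Plan

Service from 18 Jan 2017 to 25 Feb 2020: 1133 days.
Vision Plan — status full-time ✓; service 1133 days ≥ 120 days ✓ → eligible.
Gym Reimbursement — status full-time ✓ (not excluded); service 1133 days ≥ 1 month (≈30 days) ✓; site Madison ✗ (not Omaha) → not eligible.
Commuter Stipend — service 1133 days ≥ 2 months (≈60 days) ✓; rating 4 ≥ 3 ✓; dept Logistics ✗ → not eligible.
Wellness Stipend — status full-time ✓ (not excluded); site Madison ✗ (not Omaha, Tulsa, or Dayton) → not eligible.
Flexible Spending Account — status full-time ✗ (requires part-time, seasonal, or temporary) → not eligible.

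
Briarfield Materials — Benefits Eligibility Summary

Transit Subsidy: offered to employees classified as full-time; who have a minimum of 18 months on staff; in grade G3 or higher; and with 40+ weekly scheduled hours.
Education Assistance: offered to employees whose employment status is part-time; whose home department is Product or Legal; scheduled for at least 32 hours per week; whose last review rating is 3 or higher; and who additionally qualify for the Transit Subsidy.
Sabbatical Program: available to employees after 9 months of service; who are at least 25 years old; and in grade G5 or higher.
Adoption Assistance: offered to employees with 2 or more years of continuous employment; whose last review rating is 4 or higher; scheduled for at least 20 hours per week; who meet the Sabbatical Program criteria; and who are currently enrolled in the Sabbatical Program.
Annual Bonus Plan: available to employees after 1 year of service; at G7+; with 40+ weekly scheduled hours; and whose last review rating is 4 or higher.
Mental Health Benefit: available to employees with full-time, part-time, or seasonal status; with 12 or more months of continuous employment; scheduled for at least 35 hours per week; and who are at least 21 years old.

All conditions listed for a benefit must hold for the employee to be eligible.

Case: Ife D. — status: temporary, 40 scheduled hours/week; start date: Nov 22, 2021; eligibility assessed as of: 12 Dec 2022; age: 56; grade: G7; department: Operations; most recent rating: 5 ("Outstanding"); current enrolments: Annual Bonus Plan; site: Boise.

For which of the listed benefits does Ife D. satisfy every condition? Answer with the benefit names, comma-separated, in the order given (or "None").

Service from Nov 22, 2021 to 12 Dec 2022: 385 days.
Transit Subsidy — status temporary ✗ (requires full-time) → not eligible.
Education Assistance — status temporary ✗ (requires part-time) → not eligible.
Sabbatical Program — service 385 days ≥ 9 months (≈270 days) ✓; age 56 ≥ 25 ✓; grade G7 ≥ G5 ✓ → eligible.
Adoption Assistance — service 385 days < 2 years (≈730 days) ✗ → not eligible.
Annual Bonus Plan — service 385 days ≥ 1 year (≈365 days) ✓; grade G7 ≥ G7 ✓; 40 hrs/wk ≥ 40 ✓; rating 5 ≥ 4 ✓ → eligible.
Mental Health Benefit — status temporary ✗ (requires full-time, part-time, or seasonal) → not eligible.

Sabbatical Program, Annual Bonus Plan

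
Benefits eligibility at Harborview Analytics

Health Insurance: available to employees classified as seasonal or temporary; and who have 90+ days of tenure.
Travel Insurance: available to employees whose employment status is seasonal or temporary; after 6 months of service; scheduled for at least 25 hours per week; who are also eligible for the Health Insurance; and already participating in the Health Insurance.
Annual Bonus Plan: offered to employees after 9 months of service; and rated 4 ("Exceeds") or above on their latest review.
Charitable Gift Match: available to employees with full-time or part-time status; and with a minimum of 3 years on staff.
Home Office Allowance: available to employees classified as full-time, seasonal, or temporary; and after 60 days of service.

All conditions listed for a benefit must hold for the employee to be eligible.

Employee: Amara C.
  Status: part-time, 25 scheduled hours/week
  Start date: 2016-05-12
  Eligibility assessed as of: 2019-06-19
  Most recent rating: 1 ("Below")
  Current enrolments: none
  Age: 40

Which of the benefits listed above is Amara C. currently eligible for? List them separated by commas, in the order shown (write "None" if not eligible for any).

Charitable Gift Match

Service from 2016-05-12 to 2019-06-19: 1133 days.
Health Insurance — status part-time ✗ (requires seasonal or temporary) → not eligible.
Travel Insurance — status part-time ✗ (requires seasonal or temporary) → not eligible.
Annual Bonus Plan — service 1133 days ≥ 9 months (≈270 days) ✓; rating 1 < 4 ✗ → not eligible.
Charitable Gift Match — status part-time ✓; service 1133 days ≥ 3 years (≈1095 days) ✓ → eligible.
Home Office Allowance — status part-time ✗ (requires full-time, seasonal, or temporary) → not eligible.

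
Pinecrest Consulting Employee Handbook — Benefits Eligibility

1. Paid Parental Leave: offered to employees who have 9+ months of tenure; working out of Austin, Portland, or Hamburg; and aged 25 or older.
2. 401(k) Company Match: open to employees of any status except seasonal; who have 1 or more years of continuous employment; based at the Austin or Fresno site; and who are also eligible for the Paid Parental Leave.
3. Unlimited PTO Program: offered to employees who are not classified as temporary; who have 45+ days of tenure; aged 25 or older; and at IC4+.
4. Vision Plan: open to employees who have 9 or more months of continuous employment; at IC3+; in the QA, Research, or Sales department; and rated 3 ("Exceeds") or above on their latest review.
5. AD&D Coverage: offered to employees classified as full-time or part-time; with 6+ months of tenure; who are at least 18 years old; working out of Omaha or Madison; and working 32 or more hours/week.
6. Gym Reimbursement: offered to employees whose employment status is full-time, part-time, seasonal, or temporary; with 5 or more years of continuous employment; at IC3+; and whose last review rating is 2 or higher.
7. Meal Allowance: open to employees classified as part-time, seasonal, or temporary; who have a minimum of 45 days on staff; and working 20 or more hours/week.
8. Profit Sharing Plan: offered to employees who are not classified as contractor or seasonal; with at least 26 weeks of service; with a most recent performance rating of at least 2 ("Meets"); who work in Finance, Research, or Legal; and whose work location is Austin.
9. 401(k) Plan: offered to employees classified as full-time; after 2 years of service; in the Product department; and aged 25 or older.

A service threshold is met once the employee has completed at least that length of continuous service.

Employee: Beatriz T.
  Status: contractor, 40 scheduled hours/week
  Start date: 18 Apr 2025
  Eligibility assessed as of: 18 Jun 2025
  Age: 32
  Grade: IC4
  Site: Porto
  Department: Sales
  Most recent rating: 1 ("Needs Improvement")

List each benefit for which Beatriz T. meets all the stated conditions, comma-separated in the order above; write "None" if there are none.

Service from 18 Apr 2025 to 18 Jun 2025: 61 days.
Paid Parental Leave — service 61 days < 9 months (≈270 days) ✗ → not eligible.
401(k) Company Match — status contractor ✓ (not excluded); service 61 days < 1 year (≈365 days) ✗ → not eligible.
Unlimited PTO Program — status contractor ✓ (not excluded); service 61 days ≥ 45 days ✓; age 32 ≥ 25 ✓; grade IC4 ≥ IC4 ✓ → eligible.
Vision Plan — service 61 days < 9 months (≈270 days) ✗ → not eligible.
AD&D Coverage — status contractor ✗ (requires full-time or part-time) → not eligible.
Gym Reimbursement — status contractor ✗ (requires full-time, part-time, seasonal, or temporary) → not eligible.
Meal Allowance — status contractor ✗ (requires part-time, seasonal, or temporary) → not eligible.
Profit Sharing Plan — status contractor ✗ (excluded) → not eligible.
401(k) Plan — status contractor ✗ (requires full-time) → not eligible.

Unlimited PTO Program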